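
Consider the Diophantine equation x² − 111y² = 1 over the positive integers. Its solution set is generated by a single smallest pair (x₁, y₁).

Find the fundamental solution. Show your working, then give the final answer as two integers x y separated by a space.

295 28

√111 = [10; 1,1,6,1,1,20, …], period ℓ=6 (even) → k=5
a_0=10:  p_0=10·1+0=10,  q_0=10·0+1=1
…
a_4=1:  p_4=1·137+21=158,  q_4=1·13+2=15
a_5=1:  p_5=1·158+137=295,  q_5=1·15+13=28
(x₁, y₁) = (295, 28);  295² − 111·28² = 1 ✓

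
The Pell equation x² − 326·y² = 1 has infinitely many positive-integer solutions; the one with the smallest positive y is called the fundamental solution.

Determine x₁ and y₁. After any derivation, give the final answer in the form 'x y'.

325 18

d=326: √d = [18; 18,36] (ℓ=2, even), read p_1/q_1
k=0  a_k=18  p_k/q_k = 18/1
k=1  a_k=18  p_k/q_k = 325/18
(x₁, y₁) = (325, 18);  325² − 326·18² = 1 ✓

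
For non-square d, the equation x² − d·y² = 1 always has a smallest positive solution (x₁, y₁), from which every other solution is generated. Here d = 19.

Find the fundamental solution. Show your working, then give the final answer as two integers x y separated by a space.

170 39

[4; 2,1,3,1,2,8] for √19; ℓ=6 ⇒ convergent index 5
a_0=4:  p_0=4·1+0=4,  q_0=4·0+1=1
…
a_2=1:  p_2=1·9+4=13,  q_2=1·2+1=3
…
a_4=1:  p_4=1·48+13=61,  q_4=1·11+3=14
a_5=2:  p_5=2·61+48=170,  q_5=2·14+11=39
(x₁, y₁) = (170, 39);  170² − 19·39² = 1 ✓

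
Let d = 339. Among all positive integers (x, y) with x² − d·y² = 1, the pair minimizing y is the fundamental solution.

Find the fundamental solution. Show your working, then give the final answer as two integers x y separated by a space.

√339 → a₀=18, period (2,2,2,1,17,1,2,2,2,36); ℓ=10 even so k=9
a_0=18:  p_0=18·1+0=18,  q_0=18·0+1=1
a_1=2:  p_1=2·18+1=37,  q_1=2·1+0=2
a_2=2:  p_2=2·37+18=92,  q_2=2·2+1=5
…
a_6=1:  p_6=1·5542+313=5855,  q_6=1·301+17=318
…
a_8=2:  p_8=2·17252+5855=40359,  q_8=2·937+318=2192
a_9=2:  p_9=2·40359+17252=97970,  q_9=2·2192+937=5321
→ (97970, 5321).  Check: 97970²=9598120900, 339·5321²=9598120899, difference 1.

97970 5321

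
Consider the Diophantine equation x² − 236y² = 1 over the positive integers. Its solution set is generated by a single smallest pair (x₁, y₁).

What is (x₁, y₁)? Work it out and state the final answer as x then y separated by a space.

[15; 2,1,3,5,1,6,1,5,3,1,2,30] for √236; ℓ=12 ⇒ convergent index 11
step 0: (15, 1)  from 15·(1,0) + (0,1)
…
step 2: (46, 3)  from 1·(31,2) + (15,1)
…
step 6: (7251, 472)  from 6·(1060,69) + (891,58)
…
step 9: (154729, 10072)  from 3·(48806,3177) + (8311,541)
step 10: (203535, 13249)  from 1·(154729,10072) + (48806,3177)
step 11: (561799, 36570)  from 2·(203535,13249) + (154729,10072)
→ (561799, 36570).  Check: 561799²=315618116401, 236·36570²=315618116400, difference 1.

561799 36570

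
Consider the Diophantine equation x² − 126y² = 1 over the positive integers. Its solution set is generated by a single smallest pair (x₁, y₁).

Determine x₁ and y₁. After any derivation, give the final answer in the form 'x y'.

449 40

[11; 4,2,4,22] for √126; ℓ=4 ⇒ convergent index 3
a_0=11:  p_0=11·1+0=11,  q_0=11·0+1=1
…
a_2=2:  p_2=2·45+11=101,  q_2=2·4+1=9
a_3=4:  p_3=4·101+45=449,  q_3=4·9+4=40
(x₁, y₁) = (449, 40);  449² − 126·40² = 1 ✓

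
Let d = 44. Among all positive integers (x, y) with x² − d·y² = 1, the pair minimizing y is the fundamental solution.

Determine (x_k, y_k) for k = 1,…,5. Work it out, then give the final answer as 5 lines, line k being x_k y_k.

199 30
79201 11940
31521799 4752090
12545596801 1891319880
4993116004999 752740560150

[6; 1,1,1,2,1,1,1,12] for √44; ℓ=8 ⇒ convergent index 7
a_0=6:  p_0=6·1+0=6,  q_0=6·0+1=1
a_1=1:  p_1=1·6+1=7,  q_1=1·1+0=1
a_2=1:  p_2=1·7+6=13,  q_2=1·1+1=2
…
a_6=1:  p_6=1·73+53=126,  q_6=1·11+8=19
a_7=1:  p_7=1·126+73=199,  q_7=1·19+11=30
(x₁, y₁) = (199, 30);  199² − 44·30² = 1 ✓
n=2: (199,30)∘(199,30) = (199·199+44·30·30, 199·30+30·199) = (79201,11940)
n=3: (79201,11940)∘(199,30) = (199·79201+44·30·11940, 199·11940+30·79201) = (31521799,4752090)
n=4: (31521799,4752090)∘(199,30) = (199·31521799+44·30·4752090, 199·4752090+30·31521799) = (12545596801,1891319880)
n=5: (12545596801,1891319880)∘(199,30) = (199·12545596801+44·30·1891319880, 199·1891319880+30·12545596801) = (4993116004999,752740560150)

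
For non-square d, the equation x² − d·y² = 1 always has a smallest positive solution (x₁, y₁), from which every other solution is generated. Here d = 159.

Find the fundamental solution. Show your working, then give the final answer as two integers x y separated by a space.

1324 105

[12; 1,1,1,1,3,1,1,1,1,24] for √159; ℓ=10 ⇒ convergent index 9
k=0  a_k=12  p_k/q_k = 12/1
k=1  a_k=1  p_k/q_k = 13/1
k=2  a_k=1  p_k/q_k = 25/2
k=3  a_k=1  p_k/q_k = 38/3
…
k=5  a_k=3  p_k/q_k = 227/18
k=6  a_k=1  p_k/q_k = 290/23
k=7  a_k=1  p_k/q_k = 517/41
k=8  a_k=1  p_k/q_k = 807/64
k=9  a_k=1  p_k/q_k = 1324/105
fundamental: x₁=1324, y₁=105  (since 1752976 − 159·11025 = 1)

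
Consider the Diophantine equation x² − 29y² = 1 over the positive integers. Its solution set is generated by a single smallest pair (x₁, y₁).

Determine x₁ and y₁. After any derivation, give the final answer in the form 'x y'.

9801 1820

√29 → a₀=5, period (2,1,1,2,10); ℓ=5 odd so k=9
a_0=5:  p_0=5·1+0=5,  q_0=5·0+1=1
…
a_4=2:  p_4=2·27+16=70,  q_4=2·5+3=13
…
a_6=2:  p_6=2·727+70=1524,  q_6=2·135+13=283
a_7=1:  p_7=1·1524+727=2251,  q_7=1·283+135=418
a_8=1:  p_8=1·2251+1524=3775,  q_8=1·418+283=701
a_9=2:  p_9=2·3775+2251=9801,  q_9=2·701+418=1820
fundamental: x₁=9801, y₁=1820  (since 96059601 − 29·3312400 = 1)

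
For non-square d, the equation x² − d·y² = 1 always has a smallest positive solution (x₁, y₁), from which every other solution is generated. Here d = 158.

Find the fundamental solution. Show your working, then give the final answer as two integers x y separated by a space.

7743 616

√158 = [12; 1,1,3,12,3,1,1,24, …], period ℓ=8 (even) → k=7
k=0  a_k=12  p_k/q_k = 12/1
k=1  a_k=1  p_k/q_k = 13/1
…
k=5  a_k=3  p_k/q_k = 3331/265
k=6  a_k=1  p_k/q_k = 4412/351
k=7  a_k=1  p_k/q_k = 7743/616
→ (7743, 616).  Check: 7743²=59954049, 158·616²=59954048, difference 1.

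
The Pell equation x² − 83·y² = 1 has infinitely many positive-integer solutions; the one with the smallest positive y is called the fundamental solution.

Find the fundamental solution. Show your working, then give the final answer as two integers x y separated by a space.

82 9

√83 = [9; 9,18, …], period ℓ=2 (even) → k=1
step 0: (9, 1)  from 9·(1,0) + (0,1)
step 1: (82, 9)  from 9·(9,1) + (1,0)
fundamental: x₁=82, y₁=9  (since 6724 − 83·81 = 1)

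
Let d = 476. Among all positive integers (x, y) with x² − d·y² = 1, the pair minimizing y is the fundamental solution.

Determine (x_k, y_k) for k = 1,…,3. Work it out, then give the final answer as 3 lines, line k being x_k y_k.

28799 1320
1658764801 76029360
95541534979199 4379139075960

√476 = [21; 1,4,2,10,2,4,1,42, …], period ℓ=8 (even) → k=7
k=0  a_k=21  p_k/q_k = 21/1
…
k=2  a_k=4  p_k/q_k = 109/5
k=3  a_k=2  p_k/q_k = 240/11
…
k=5  a_k=2  p_k/q_k = 5258/241
k=6  a_k=4  p_k/q_k = 23541/1079
k=7  a_k=1  p_k/q_k = 28799/1320
(x₁, y₁) = (28799, 1320);  28799² − 476·1320² = 1 ✓
n=2: (28799,1320)∘(28799,1320) = (28799·28799+476·1320·1320, 28799·1320+1320·28799) = (1658764801,76029360)
n=3: (1658764801,76029360)∘(28799,1320) = (28799·1658764801+476·1320·76029360, 28799·76029360+1320·1658764801) = (95541534979199,4379139075960)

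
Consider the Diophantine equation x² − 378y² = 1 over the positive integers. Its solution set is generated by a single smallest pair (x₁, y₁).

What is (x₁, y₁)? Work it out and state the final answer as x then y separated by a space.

√378 → a₀=19, period (2,3,1,4,1,3,2,38); ℓ=8 even so k=7
step 0: (19, 1)  from 19·(1,0) + (0,1)
…
step 5: (1011, 52)  from 1·(836,43) + (175,9)
step 6: (3869, 199)  from 3·(1011,52) + (836,43)
step 7: (8749, 450)  from 2·(3869,199) + (1011,52)
fundamental: x₁=8749, y₁=450  (since 76545001 − 378·202500 = 1)

8749 450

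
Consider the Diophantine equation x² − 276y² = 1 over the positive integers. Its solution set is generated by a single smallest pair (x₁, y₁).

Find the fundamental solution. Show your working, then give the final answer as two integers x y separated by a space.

7775 468

√276 = [16; 1,1,1,1,2,2,2,1,1,1,1,32, …], period ℓ=12 (even) → k=11
i=0: a=16 ⇒ p=16, q=1
…
i=4: a=1 ⇒ p=83, q=5
i=5: a=2 ⇒ p=216, q=13
…
i=7: a=2 ⇒ p=1246, q=75
…
i=10: a=1 ⇒ p=4768, q=287
i=11: a=1 ⇒ p=7775, q=468
fundamental: x₁=7775, y₁=468  (since 60450625 − 276·219024 = 1)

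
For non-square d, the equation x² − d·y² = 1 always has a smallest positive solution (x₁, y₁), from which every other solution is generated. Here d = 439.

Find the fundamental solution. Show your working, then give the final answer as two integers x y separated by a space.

√439 = [20; 1,19,1,40, …], period ℓ=4 (even) → k=3
step 0: (20, 1)  from 20·(1,0) + (0,1)
step 1: (21, 1)  from 1·(20,1) + (1,0)
step 2: (419, 20)  from 19·(21,1) + (20,1)
step 3: (440, 21)  from 1·(419,20) + (21,1)
(x₁, y₁) = (440, 21);  440² − 439·21² = 1 ✓

440 21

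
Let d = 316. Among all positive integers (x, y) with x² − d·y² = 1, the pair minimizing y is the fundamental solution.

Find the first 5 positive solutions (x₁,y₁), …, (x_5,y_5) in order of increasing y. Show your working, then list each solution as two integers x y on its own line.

12799 720
327628801 18430560
8386642035199 471785474160
214681262489395201 12076764549117120
5495410948816896319999 309141018456514563600

[17; 1,3,2,8,2,3,1,34] for √316; ℓ=8 ⇒ convergent index 7
k=0  a_k=17  p_k/q_k = 17/1
k=1  a_k=1  p_k/q_k = 18/1
k=2  a_k=3  p_k/q_k = 71/4
…
k=4  a_k=8  p_k/q_k = 1351/76
k=5  a_k=2  p_k/q_k = 2862/161
k=6  a_k=3  p_k/q_k = 9937/559
k=7  a_k=1  p_k/q_k = 12799/720
(x₁, y₁) = (12799, 720);  12799² − 316·720² = 1 ✓
(x_2, y_2) = (12799·12799 + 316·720·720, 12799·720 + 720·12799) = (327628801, 18430560)
(x_3, y_3) = (12799·327628801 + 316·720·18430560, 12799·18430560 + 720·327628801) = (8386642035199, 471785474160)
(x_4, y_4) = (12799·8386642035199 + 316·720·471785474160, 12799·471785474160 + 720·8386642035199) = (214681262489395201, 12076764549117120)
(x_5, y_5) = (12799·214681262489395201 + 316·720·12076764549117120, 12799·12076764549117120 + 720·214681262489395201) = (5495410948816896319999, 309141018456514563600)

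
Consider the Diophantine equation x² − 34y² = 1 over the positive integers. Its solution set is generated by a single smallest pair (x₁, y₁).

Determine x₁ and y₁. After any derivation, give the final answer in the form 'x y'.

35 6

√34 = [5; 1,4,1,10, …], period ℓ=4 (even) → k=3
step 0: (5, 1)  from 5·(1,0) + (0,1)
…
step 2: (29, 5)  from 4·(6,1) + (5,1)
step 3: (35, 6)  from 1·(29,5) + (6,1)
(x₁, y₁) = (35, 6);  35² − 34·6² = 1 ✓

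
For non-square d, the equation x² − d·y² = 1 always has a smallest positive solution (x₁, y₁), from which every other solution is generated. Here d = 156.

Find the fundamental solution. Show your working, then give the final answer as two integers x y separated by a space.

25 2

[12; 2,24] for √156; ℓ=2 ⇒ convergent index 1
k=0  a_k=12  p_k/q_k = 12/1
k=1  a_k=2  p_k/q_k = 25/2
→ (25, 2).  Check: 25²=625, 156·2²=624, difference 1.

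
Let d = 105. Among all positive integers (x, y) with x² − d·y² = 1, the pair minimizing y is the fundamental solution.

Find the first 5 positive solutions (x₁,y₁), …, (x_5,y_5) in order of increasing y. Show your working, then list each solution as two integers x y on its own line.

√105 = [10; 4,20, …], period ℓ=2 (even) → k=1
i=0: a=10 ⇒ p=10, q=1
i=1: a=4 ⇒ p=41, q=4
fundamental: x₁=41, y₁=4  (since 1681 − 105·16 = 1)
(x_2, y_2) = (41·41 + 105·4·4, 41·4 + 4·41) = (3361, 328)
(x_3, y_3) = (41·3361 + 105·4·328, 41·328 + 4·3361) = (275561, 26892)
(x_4, y_4) = (41·275561 + 105·4·26892, 41·26892 + 4·275561) = (22592641, 2204816)
(x_5, y_5) = (41·22592641 + 105·4·2204816, 41·2204816 + 4·22592641) = (1852321001, 180768020)

41 4
3361 328
275561 26892
22592641 2204816
1852321001 180768020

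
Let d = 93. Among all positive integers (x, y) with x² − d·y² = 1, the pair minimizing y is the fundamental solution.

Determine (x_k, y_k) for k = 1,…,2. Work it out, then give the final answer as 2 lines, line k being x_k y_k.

[9; 1,1,1,4,6,4,1,1,1,18] for √93; ℓ=10 ⇒ convergent index 9
i=0: a=9 ⇒ p=9, q=1
…
i=2: a=1 ⇒ p=19, q=2
i=3: a=1 ⇒ p=29, q=3
i=4: a=4 ⇒ p=135, q=14
i=5: a=6 ⇒ p=839, q=87
i=6: a=4 ⇒ p=3491, q=362
i=7: a=1 ⇒ p=4330, q=449
i=8: a=1 ⇒ p=7821, q=811
i=9: a=1 ⇒ p=12151, q=1260
(x₁, y₁) = (12151, 1260);  12151² − 93·1260² = 1 ✓
n=2: (12151,1260)∘(12151,1260) = (12151·12151+93·1260·1260, 12151·1260+1260·12151) = (295293601,30620520)

12151 1260
295293601 30620520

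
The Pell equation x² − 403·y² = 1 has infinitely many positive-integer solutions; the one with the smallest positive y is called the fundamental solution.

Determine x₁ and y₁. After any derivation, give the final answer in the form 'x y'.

√403 = [20; 13,2,1,3,1,3,1,2,13,40, …], period ℓ=10 (even) → k=9
a_0=20:  p_0=20·1+0=20,  q_0=20·0+1=1
…
a_3=1:  p_3=1·542+261=803,  q_3=1·27+13=40
…
a_6=3:  p_6=3·3754+2951=14213,  q_6=3·187+147=708
a_7=1:  p_7=1·14213+3754=17967,  q_7=1·708+187=895
a_8=2:  p_8=2·17967+14213=50147,  q_8=2·895+708=2498
a_9=13:  p_9=13·50147+17967=669878,  q_9=13·2498+895=33369
→ (669878, 33369).  Check: 669878²=448736534884, 403·33369²=448736534883, difference 1.

669878 33369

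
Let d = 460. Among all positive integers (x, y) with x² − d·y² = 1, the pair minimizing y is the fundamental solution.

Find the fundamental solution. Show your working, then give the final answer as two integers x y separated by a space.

√460 = [21; 2,4,3,1,2,10,2,1,3,4,2,42, …], period ℓ=12 (even) → k=11
i=0: a=21 ⇒ p=21, q=1
i=1: a=2 ⇒ p=43, q=2
i=2: a=4 ⇒ p=193, q=9
i=3: a=3 ⇒ p=622, q=29
i=4: a=1 ⇒ p=815, q=38
i=5: a=2 ⇒ p=2252, q=105
i=6: a=10 ⇒ p=23335, q=1088
…
i=9: a=3 ⇒ p=265693, q=12388
i=10: a=4 ⇒ p=1135029, q=52921
i=11: a=2 ⇒ p=2535751, q=118230
→ (2535751, 118230).  Check: 2535751²=6430033134001, 460·118230²=6430033134000, difference 1.

2535751 118230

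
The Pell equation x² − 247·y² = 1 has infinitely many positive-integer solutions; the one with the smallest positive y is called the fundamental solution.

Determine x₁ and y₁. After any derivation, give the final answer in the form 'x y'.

√247 → a₀=15, period (1,2,1,1,9,1,9,1,1,2,1,30); ℓ=12 even so k=11
step 0: (15, 1)  from 15·(1,0) + (0,1)
…
step 4: (110, 7)  from 1·(63,4) + (47,3)
step 5: (1053, 67)  from 9·(110,7) + (63,4)
step 6: (1163, 74)  from 1·(1053,67) + (110,7)
step 7: (11520, 733)  from 9·(1163,74) + (1053,67)
…
step 10: (61089, 3887)  from 2·(24203,1540) + (12683,807)
step 11: (85292, 5427)  from 1·(61089,3887) + (24203,1540)
fundamental: x₁=85292, y₁=5427  (since 7274725264 − 247·29452329 = 1)

85292 5427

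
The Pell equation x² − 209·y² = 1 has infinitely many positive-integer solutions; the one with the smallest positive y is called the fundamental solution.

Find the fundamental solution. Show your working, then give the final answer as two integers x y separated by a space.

46551 3220

[14; 2,5,3,2,3,5,2,28] for √209; ℓ=8 ⇒ convergent index 7
step 0: (14, 1)  from 14·(1,0) + (0,1)
step 1: (29, 2)  from 2·(14,1) + (1,0)
step 2: (159, 11)  from 5·(29,2) + (14,1)
…
step 6: (21266, 1471)  from 5·(4019,278) + (1171,81)
step 7: (46551, 3220)  from 2·(21266,1471) + (4019,278)
(x₁, y₁) = (46551, 3220);  46551² − 209·3220² = 1 ✓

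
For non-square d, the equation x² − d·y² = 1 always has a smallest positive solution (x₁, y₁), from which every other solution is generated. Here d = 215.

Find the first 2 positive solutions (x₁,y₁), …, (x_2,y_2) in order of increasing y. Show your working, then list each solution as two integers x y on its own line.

d=215: √d = [14; 1,1,1,28] (ℓ=4, even), read p_3/q_3
a_0=14:  p_0=14·1+0=14,  q_0=14·0+1=1
a_1=1:  p_1=1·14+1=15,  q_1=1·1+0=1
a_2=1:  p_2=1·15+14=29,  q_2=1·1+1=2
a_3=1:  p_3=1·29+15=44,  q_3=1·2+1=3
→ (44, 3).  Check: 44²=1936, 215·3²=1935, difference 1.
(x_2, y_2) = (44·44 + 215·3·3, 44·3 + 3·44) = (3871, 264)

44 3
3871 264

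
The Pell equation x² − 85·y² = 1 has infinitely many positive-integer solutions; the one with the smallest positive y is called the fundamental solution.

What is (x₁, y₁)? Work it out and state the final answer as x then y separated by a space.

285769 30996

d=85: √d = [9; 4,1,1,4,18] (ℓ=5, odd), read p_9/q_9
a_0=9:  p_0=9·1+0=9,  q_0=9·0+1=1
…
a_3=1:  p_3=1·46+37=83,  q_3=1·5+4=9
a_4=4:  p_4=4·83+46=378,  q_4=4·9+5=41
a_5=18:  p_5=18·378+83=6887,  q_5=18·41+9=747
a_6=4:  p_6=4·6887+378=27926,  q_6=4·747+41=3029
…
a_8=1:  p_8=1·34813+27926=62739,  q_8=1·3776+3029=6805
a_9=4:  p_9=4·62739+34813=285769,  q_9=4·6805+3776=30996
→ (285769, 30996).  Check: 285769²=81663921361, 85·30996²=81663921360, difference 1.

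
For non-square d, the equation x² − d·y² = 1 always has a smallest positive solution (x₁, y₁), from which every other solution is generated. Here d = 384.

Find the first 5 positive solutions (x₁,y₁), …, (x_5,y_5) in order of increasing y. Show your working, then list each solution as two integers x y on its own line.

√384 = [19; 1,1,2,9,2,1,1,38, …], period ℓ=8 (even) → k=7
step 0: (19, 1)  from 19·(1,0) + (0,1)
…
step 2: (39, 2)  from 1·(20,1) + (19,1)
…
step 5: (1940, 99)  from 2·(921,47) + (98,5)
step 6: (2861, 146)  from 1·(1940,99) + (921,47)
step 7: (4801, 245)  from 1·(2861,146) + (1940,99)
(x₁, y₁) = (4801, 245);  4801² − 384·245² = 1 ✓
(x_2, y_2) = (4801·4801 + 384·245·245, 4801·245 + 245·4801) = (46099201, 2352490)
(x_3, y_3) = (4801·46099201 + 384·245·2352490, 4801·2352490 + 245·46099201) = (442644523201, 22588608735)
(x_4, y_4) = (4801·442644523201 + 384·245·22588608735, 4801·22588608735 + 245·442644523201) = (4250272665676801, 216895818720980)
(x_5, y_5) = (4801·4250272665676801 + 384·245·216895818720980, 4801·216895818720980 + 245·4250272665676801) = (40811117693184120001, 2082633628770241225)

4801 245
46099201 2352490
442644523201 22588608735
4250272665676801 216895818720980
40811117693184120001 2082633628770241225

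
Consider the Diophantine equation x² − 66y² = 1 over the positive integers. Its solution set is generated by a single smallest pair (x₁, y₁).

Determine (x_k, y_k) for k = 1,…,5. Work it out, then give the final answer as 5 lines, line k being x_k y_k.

[8; 8,16] for √66; ℓ=2 ⇒ convergent index 1
i=0: a=8 ⇒ p=8, q=1
i=1: a=8 ⇒ p=65, q=8
→ (65, 8).  Check: 65²=4225, 66·8²=4224, difference 1.
k=2:  x_2 = 65·65+66·8·8 = 8449,  y_2 = 65·8+8·65 = 1040
k=3:  x_3 = 65·8449+66·8·1040 = 1098305,  y_3 = 65·1040+8·8449 = 135192
k=4:  x_4 = 65·1098305+66·8·135192 = 142771201,  y_4 = 65·135192+8·1098305 = 17573920
k=5:  x_5 = 65·142771201+66·8·17573920 = 18559157825,  y_5 = 65·17573920+8·142771201 = 2284474408

65 8
8449 1040
1098305 135192
142771201 17573920
18559157825 2284474408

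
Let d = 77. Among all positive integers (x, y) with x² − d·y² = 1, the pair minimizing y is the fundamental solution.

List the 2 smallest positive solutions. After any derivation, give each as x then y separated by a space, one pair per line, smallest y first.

[8; 1,3,2,3,1,16] for √77; ℓ=6 ⇒ convergent index 5
a_0=8:  p_0=8·1+0=8,  q_0=8·0+1=1
…
a_4=3:  p_4=3·79+35=272,  q_4=3·9+4=31
a_5=1:  p_5=1·272+79=351,  q_5=1·31+9=40
(x₁, y₁) = (351, 40);  351² − 77·40² = 1 ✓
(351+40√77)^2 = 246401 + 28080√77

351 40
246401 28080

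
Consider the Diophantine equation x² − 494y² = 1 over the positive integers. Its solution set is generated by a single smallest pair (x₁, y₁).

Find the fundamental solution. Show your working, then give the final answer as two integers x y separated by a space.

73035 3286

√494 → a₀=22, period (4,2,2,1,2,1,2,2,4,44); ℓ=10 even so k=9
a_0=22:  p_0=22·1+0=22,  q_0=22·0+1=1
…
a_3=2:  p_3=2·200+89=489,  q_3=2·9+4=22
a_4=1:  p_4=1·489+200=689,  q_4=1·22+9=31
a_5=2:  p_5=2·689+489=1867,  q_5=2·31+22=84
…
a_8=2:  p_8=2·6979+2556=16514,  q_8=2·314+115=743
a_9=4:  p_9=4·16514+6979=73035,  q_9=4·743+314=3286
(x₁, y₁) = (73035, 3286);  73035² − 494·3286² = 1 ✓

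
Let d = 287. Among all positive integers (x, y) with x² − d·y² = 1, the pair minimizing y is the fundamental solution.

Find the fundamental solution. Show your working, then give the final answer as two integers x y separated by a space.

[16; 1,15,1,32] for √287; ℓ=4 ⇒ convergent index 3
step 0: (16, 1)  from 16·(1,0) + (0,1)
…
step 2: (271, 16)  from 15·(17,1) + (16,1)
step 3: (288, 17)  from 1·(271,16) + (17,1)
fundamental: x₁=288, y₁=17  (since 82944 − 287·289 = 1)

288 17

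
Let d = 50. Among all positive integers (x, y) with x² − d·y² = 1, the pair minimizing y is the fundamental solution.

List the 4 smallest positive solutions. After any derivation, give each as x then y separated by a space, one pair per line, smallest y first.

√50 → a₀=7, period (14); ℓ=1 odd so k=1
step 0: (7, 1)  from 7·(1,0) + (0,1)
step 1: (99, 14)  from 14·(7,1) + (1,0)
→ (99, 14).  Check: 99²=9801, 50·14²=9800, difference 1.
(x_2, y_2) = (99·99 + 50·14·14, 99·14 + 14·99) = (19601, 2772)
(x_3, y_3) = (99·19601 + 50·14·2772, 99·2772 + 14·19601) = (3880899, 548842)
(x_4, y_4) = (99·3880899 + 50·14·548842, 99·548842 + 14·3880899) = (768398401, 108667944)

99 14
19601 2772
3880899 548842
768398401 108667944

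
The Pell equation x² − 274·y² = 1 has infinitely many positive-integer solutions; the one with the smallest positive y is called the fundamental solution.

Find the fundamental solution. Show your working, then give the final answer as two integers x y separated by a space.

[16; 1,1,4,4,1,1,32] for √274; ℓ=7 ⇒ convergent index 13
k=0  a_k=16  p_k/q_k = 16/1
…
k=2  a_k=1  p_k/q_k = 33/2
k=3  a_k=4  p_k/q_k = 149/9
k=4  a_k=4  p_k/q_k = 629/38
k=5  a_k=1  p_k/q_k = 778/47
k=6  a_k=1  p_k/q_k = 1407/85
k=7  a_k=32  p_k/q_k = 45802/2767
k=8  a_k=1  p_k/q_k = 47209/2852
…
k=12  a_k=1  p_k/q_k = 2189276/132259
k=13  a_k=1  p_k/q_k = 3959299/239190
(x₁, y₁) = (3959299, 239190);  3959299² − 274·239190² = 1 ✓

3959299 239190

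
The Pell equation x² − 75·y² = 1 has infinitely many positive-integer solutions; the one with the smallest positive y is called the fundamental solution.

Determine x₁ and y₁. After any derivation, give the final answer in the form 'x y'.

26 3

√75 = [8; 1,1,1,16, …], period ℓ=4 (even) → k=3
step 0: (8, 1)  from 8·(1,0) + (0,1)
…
step 2: (17, 2)  from 1·(9,1) + (8,1)
step 3: (26, 3)  from 1·(17,2) + (9,1)
→ (26, 3).  Check: 26²=676, 75·3²=675, difference 1.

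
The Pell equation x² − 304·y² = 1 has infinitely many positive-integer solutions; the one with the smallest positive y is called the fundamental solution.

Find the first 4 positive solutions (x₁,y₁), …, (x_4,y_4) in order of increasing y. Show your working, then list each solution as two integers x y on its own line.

[17; 2,3,2,1,1,1,1,1,2,3,2,34] for √304; ℓ=12 ⇒ convergent index 11
step 0: (17, 1)  from 17·(1,0) + (0,1)
…
step 7: (1761, 101)  from 1·(1081,62) + (680,39)
…
step 10: (25177, 1444)  from 3·(7445,427) + (2842,163)
step 11: (57799, 3315)  from 2·(25177,1444) + (7445,427)
(x₁, y₁) = (57799, 3315);  57799² − 304·3315² = 1 ✓
(57799+3315√304)^2 = 6681448801 + 383207370√304
(57799+3315√304)^3 = 772362118440199 + 44298005553945√304
(57799+3315√304)^4 = 89283516160768675201 + 5120760845641726740√304

57799 3315
6681448801 383207370
772362118440199 44298005553945
89283516160768675201 5120760845641726740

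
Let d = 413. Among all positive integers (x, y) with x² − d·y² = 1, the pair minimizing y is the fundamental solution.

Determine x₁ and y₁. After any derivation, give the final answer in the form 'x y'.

113399 5580

√413 → a₀=20, period (3,9,1,4,1,9,3,40); ℓ=8 even so k=7
a_0=20:  p_0=20·1+0=20,  q_0=20·0+1=1
…
a_2=9:  p_2=9·61+20=569,  q_2=9·3+1=28
…
a_4=4:  p_4=4·630+569=3089,  q_4=4·31+28=152
a_5=1:  p_5=1·3089+630=3719,  q_5=1·152+31=183
a_6=9:  p_6=9·3719+3089=36560,  q_6=9·183+152=1799
a_7=3:  p_7=3·36560+3719=113399,  q_7=3·1799+183=5580
fundamental: x₁=113399, y₁=5580  (since 12859333201 − 413·31136400 = 1)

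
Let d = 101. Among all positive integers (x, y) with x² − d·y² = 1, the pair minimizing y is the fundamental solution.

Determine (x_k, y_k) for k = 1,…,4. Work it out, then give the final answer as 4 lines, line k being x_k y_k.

201 20
80801 8040
32481801 3232060
13057603201 1299280080

√101 = [10; 20, …], period ℓ=1 (odd) → k=1
k=0  a_k=10  p_k/q_k = 10/1
k=1  a_k=20  p_k/q_k = 201/20
fundamental: x₁=201, y₁=20  (since 40401 − 101·400 = 1)
k=2:  x_2 = 201·201+101·20·20 = 80801,  y_2 = 201·20+20·201 = 8040
k=3:  x_3 = 201·80801+101·20·8040 = 32481801,  y_3 = 201·8040+20·80801 = 3232060
k=4:  x_4 = 201·32481801+101·20·3232060 = 13057603201,  y_4 = 201·3232060+20·32481801 = 1299280080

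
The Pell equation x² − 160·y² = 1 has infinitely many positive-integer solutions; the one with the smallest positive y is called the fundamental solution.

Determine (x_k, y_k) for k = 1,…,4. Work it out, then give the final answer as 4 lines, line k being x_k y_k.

d=160: √d = [12; 1,1,1,5,1,1,1,24] (ℓ=8, even), read p_7/q_7
k=0  a_k=12  p_k/q_k = 12/1
…
k=2  a_k=1  p_k/q_k = 25/2
k=3  a_k=1  p_k/q_k = 38/3
k=4  a_k=5  p_k/q_k = 215/17
…
k=6  a_k=1  p_k/q_k = 468/37
k=7  a_k=1  p_k/q_k = 721/57
→ (721, 57).  Check: 721²=519841, 160·57²=519840, difference 1.
k=2:  x_2 = 721·721+160·57·57 = 1039681,  y_2 = 721·57+57·721 = 82194
k=3:  x_3 = 721·1039681+160·57·82194 = 1499219281,  y_3 = 721·82194+57·1039681 = 118523691
k=4:  x_4 = 721·1499219281+160·57·118523691 = 2161873163521,  y_4 = 721·118523691+57·1499219281 = 170911080228

721 57
1039681 82194
1499219281 118523691
2161873163521 170911080228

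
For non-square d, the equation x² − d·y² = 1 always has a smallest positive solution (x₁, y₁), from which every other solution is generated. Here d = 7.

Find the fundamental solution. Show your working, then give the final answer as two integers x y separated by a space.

[2; 1,1,1,4] for √7; ℓ=4 ⇒ convergent index 3
a_0=2:  p_0=2·1+0=2,  q_0=2·0+1=1
…
a_2=1:  p_2=1·3+2=5,  q_2=1·1+1=2
a_3=1:  p_3=1·5+3=8,  q_3=1·2+1=3
→ (8, 3).  Check: 8²=64, 7·3²=63, difference 1.

8 3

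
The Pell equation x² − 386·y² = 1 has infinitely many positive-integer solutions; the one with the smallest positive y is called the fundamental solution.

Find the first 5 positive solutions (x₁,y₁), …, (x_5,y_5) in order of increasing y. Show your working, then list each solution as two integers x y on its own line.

111555 5678
24889036049 1266818580
5552992832780835 282639893378122
1238928230896843060801 63059786610325980840
276417277589841662462530275 14069268990347189691834278

√386 → a₀=19, period (1,1,1,4,1,18,1,4,1,1,1,38); ℓ=12 even so k=11
k=0  a_k=19  p_k/q_k = 19/1
…
k=10  a_k=1  p_k/q_k = 72163/3673
k=11  a_k=1  p_k/q_k = 111555/5678
fundamental: x₁=111555, y₁=5678  (since 12444518025 − 386·32239684 = 1)
(x_2, y_2) = (111555·111555 + 386·5678·5678, 111555·5678 + 5678·111555) = (24889036049, 1266818580)
(x_3, y_3) = (111555·24889036049 + 386·5678·1266818580, 111555·1266818580 + 5678·24889036049) = (5552992832780835, 282639893378122)
(x_4, y_4) = (111555·5552992832780835 + 386·5678·282639893378122, 111555·282639893378122 + 5678·5552992832780835) = (1238928230896843060801, 63059786610325980840)
(x_5, y_5) = (111555·1238928230896843060801 + 386·5678·63059786610325980840, 111555·63059786610325980840 + 5678·1238928230896843060801) = (276417277589841662462530275, 14069268990347189691834278)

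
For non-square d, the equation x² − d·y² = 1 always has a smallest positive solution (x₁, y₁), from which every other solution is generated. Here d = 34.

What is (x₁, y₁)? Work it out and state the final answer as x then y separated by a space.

35 6

[5; 1,4,1,10] for √34; ℓ=4 ⇒ convergent index 3
a_0=5:  p_0=5·1+0=5,  q_0=5·0+1=1
…
a_2=4:  p_2=4·6+5=29,  q_2=4·1+1=5
a_3=1:  p_3=1·29+6=35,  q_3=1·5+1=6
fundamental: x₁=35, y₁=6  (since 1225 − 34·36 = 1)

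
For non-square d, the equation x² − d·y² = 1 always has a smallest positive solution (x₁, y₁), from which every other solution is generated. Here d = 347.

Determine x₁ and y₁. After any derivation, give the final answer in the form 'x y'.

641602 34443

d=347: √d = [18; 1,1,1,2,4,…,1,1,36] (ℓ=14, even), read p_13/q_13
a_0=18:  p_0=18·1+0=18,  q_0=18·0+1=1
…
a_6=1:  p_6=1·652+149=801,  q_6=1·35+8=43
…
a_9=4:  p_9=4·15070+14269=74549,  q_9=4·809+766=4002
…
a_12=1:  p_12=1·238717+164168=402885,  q_12=1·12815+8813=21628
a_13=1:  p_13=1·402885+238717=641602,  q_13=1·21628+12815=34443
→ (641602, 34443).  Check: 641602²=411653126404, 347·34443²=411653126403, difference 1.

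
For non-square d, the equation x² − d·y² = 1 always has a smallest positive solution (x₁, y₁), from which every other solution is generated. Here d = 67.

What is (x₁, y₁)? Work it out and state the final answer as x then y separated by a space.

48842 5967

√67 → a₀=8, period (5,2,1,1,7,1,1,2,5,16); ℓ=10 even so k=9
i=0: a=8 ⇒ p=8, q=1
i=1: a=5 ⇒ p=41, q=5
i=2: a=2 ⇒ p=90, q=11
…
i=4: a=1 ⇒ p=221, q=27
i=5: a=7 ⇒ p=1678, q=205
…
i=8: a=2 ⇒ p=9053, q=1106
i=9: a=5 ⇒ p=48842, q=5967
fundamental: x₁=48842, y₁=5967  (since 2385540964 − 67·35605089 = 1)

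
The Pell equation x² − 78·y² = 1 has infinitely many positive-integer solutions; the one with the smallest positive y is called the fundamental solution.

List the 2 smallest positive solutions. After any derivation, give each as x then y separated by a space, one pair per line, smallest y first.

53 6
5617 636

√78 = [8; 1,4,1,16, …], period ℓ=4 (even) → k=3
k=0  a_k=8  p_k/q_k = 8/1
k=1  a_k=1  p_k/q_k = 9/1
k=2  a_k=4  p_k/q_k = 44/5
k=3  a_k=1  p_k/q_k = 53/6
fundamental: x₁=53, y₁=6  (since 2809 − 78·36 = 1)
(53+6√78)^2 = 5617 + 636√78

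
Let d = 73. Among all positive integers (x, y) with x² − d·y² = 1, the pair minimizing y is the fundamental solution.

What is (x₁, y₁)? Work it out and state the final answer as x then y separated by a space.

2281249 267000

√73 = [8; 1,1,5,5,1,1,16, …], period ℓ=7 (odd) → k=13
i=0: a=8 ⇒ p=8, q=1
…
i=2: a=1 ⇒ p=17, q=2
…
i=4: a=5 ⇒ p=487, q=57
i=5: a=1 ⇒ p=581, q=68
…
i=8: a=1 ⇒ p=18737, q=2193
…
i=10: a=5 ⇒ p=200767, q=23498
i=11: a=5 ⇒ p=1040241, q=121751
i=12: a=1 ⇒ p=1241008, q=145249
i=13: a=1 ⇒ p=2281249, q=267000
(x₁, y₁) = (2281249, 267000);  2281249² − 73·267000² = 1 ✓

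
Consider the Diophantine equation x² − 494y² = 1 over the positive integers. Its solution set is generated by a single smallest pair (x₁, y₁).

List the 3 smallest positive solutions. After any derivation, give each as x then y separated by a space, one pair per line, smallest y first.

73035 3286
10668222449 479986020
1558307253052395 70111557938114

√494 → a₀=22, period (4,2,2,1,2,1,2,2,4,44); ℓ=10 even so k=9
i=0: a=22 ⇒ p=22, q=1
i=1: a=4 ⇒ p=89, q=4
…
i=6: a=1 ⇒ p=2556, q=115
…
i=8: a=2 ⇒ p=16514, q=743
i=9: a=4 ⇒ p=73035, q=3286
(x₁, y₁) = (73035, 3286);  73035² − 494·3286² = 1 ✓
(x_2, y_2) = (73035·73035 + 494·3286·3286, 73035·3286 + 3286·73035) = (10668222449, 479986020)
(x_3, y_3) = (73035·10668222449 + 494·3286·479986020, 73035·479986020 + 3286·10668222449) = (1558307253052395, 70111557938114)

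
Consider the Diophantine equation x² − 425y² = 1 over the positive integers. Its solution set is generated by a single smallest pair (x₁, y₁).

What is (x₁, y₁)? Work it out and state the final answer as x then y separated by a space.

√425 = [20; 1,1,1,1,1,1,40, …], period ℓ=7 (odd) → k=13
k=0  a_k=20  p_k/q_k = 20/1
…
k=6  a_k=1  p_k/q_k = 268/13
…
k=10  a_k=1  p_k/q_k = 33191/1610
…
k=12  a_k=1  p_k/q_k = 88420/4289
k=13  a_k=1  p_k/q_k = 143649/6968
→ (143649, 6968).  Check: 143649²=20635035201, 425·6968²=20635035200, difference 1.

143649 6968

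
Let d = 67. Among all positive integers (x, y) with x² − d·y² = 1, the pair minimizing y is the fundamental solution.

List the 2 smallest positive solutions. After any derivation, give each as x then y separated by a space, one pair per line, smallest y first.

48842 5967
4771081927 582880428

[8; 5,2,1,1,7,1,1,2,5,16] for √67; ℓ=10 ⇒ convergent index 9
k=0  a_k=8  p_k/q_k = 8/1
k=1  a_k=5  p_k/q_k = 41/5
…
k=4  a_k=1  p_k/q_k = 221/27
k=5  a_k=7  p_k/q_k = 1678/205
k=6  a_k=1  p_k/q_k = 1899/232
…
k=8  a_k=2  p_k/q_k = 9053/1106
k=9  a_k=5  p_k/q_k = 48842/5967
fundamental: x₁=48842, y₁=5967  (since 2385540964 − 67·35605089 = 1)
k=2:  x_2 = 48842·48842+67·5967·5967 = 4771081927,  y_2 = 48842·5967+5967·48842 = 582880428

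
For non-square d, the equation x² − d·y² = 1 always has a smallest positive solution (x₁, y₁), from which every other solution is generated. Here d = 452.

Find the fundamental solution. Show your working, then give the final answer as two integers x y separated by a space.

1204353 56648

√452 = [21; 3,1,5,3,10,3,5,1,3,42, …], period ℓ=10 (even) → k=9
a_0=21:  p_0=21·1+0=21,  q_0=21·0+1=1
…
a_3=5:  p_3=5·85+64=489,  q_3=5·4+3=23
…
a_5=10:  p_5=10·1552+489=16009,  q_5=10·73+23=753
a_6=3:  p_6=3·16009+1552=49579,  q_6=3·753+73=2332
…
a_8=1:  p_8=1·263904+49579=313483,  q_8=1·12413+2332=14745
a_9=3:  p_9=3·313483+263904=1204353,  q_9=3·14745+12413=56648
(x₁, y₁) = (1204353, 56648);  1204353² − 452·56648² = 1 ✓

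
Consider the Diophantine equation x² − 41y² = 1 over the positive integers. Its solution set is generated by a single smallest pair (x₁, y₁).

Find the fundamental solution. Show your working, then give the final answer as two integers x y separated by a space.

2049 320

d=41: √d = [6; 2,2,12] (ℓ=3, odd), read p_5/q_5
k=0  a_k=6  p_k/q_k = 6/1
…
k=2  a_k=2  p_k/q_k = 32/5
k=3  a_k=12  p_k/q_k = 397/62
k=4  a_k=2  p_k/q_k = 826/129
k=5  a_k=2  p_k/q_k = 2049/320
(x₁, y₁) = (2049, 320);  2049² − 41·320² = 1 ✓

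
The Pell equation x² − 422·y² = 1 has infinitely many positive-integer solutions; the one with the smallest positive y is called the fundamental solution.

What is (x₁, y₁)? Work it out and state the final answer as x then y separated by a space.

√422 → a₀=20, period (1,1,5,2,1,…,1,1,40); ℓ=14 even so k=13
a_0=20:  p_0=20·1+0=20,  q_0=20·0+1=1
…
a_5=1:  p_5=1·493+226=719,  q_5=1·24+11=35
…
a_9=1:  p_9=1·163807+53719=217526,  q_9=1·7974+2615=10589
a_10=2:  p_10=2·217526+163807=598859,  q_10=2·10589+7974=29152
…
a_12=1:  p_12=1·3211821+598859=3810680,  q_12=1·156349+29152=185501
a_13=1:  p_13=1·3810680+3211821=7022501,  q_13=1·185501+156349=341850
(x₁, y₁) = (7022501, 341850);  7022501² − 422·341850² = 1 ✓

7022501 341850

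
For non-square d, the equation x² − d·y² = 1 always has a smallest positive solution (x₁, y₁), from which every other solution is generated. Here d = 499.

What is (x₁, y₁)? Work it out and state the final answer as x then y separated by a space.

√499 → a₀=22, period (2,1,21,1,2,44); ℓ=6 even so k=5
a_0=22:  p_0=22·1+0=22,  q_0=22·0+1=1
…
a_2=1:  p_2=1·45+22=67,  q_2=1·2+1=3
…
a_4=1:  p_4=1·1452+67=1519,  q_4=1·65+3=68
a_5=2:  p_5=2·1519+1452=4490,  q_5=2·68+65=201
fundamental: x₁=4490, y₁=201  (since 20160100 − 499·40401 = 1)

4490 201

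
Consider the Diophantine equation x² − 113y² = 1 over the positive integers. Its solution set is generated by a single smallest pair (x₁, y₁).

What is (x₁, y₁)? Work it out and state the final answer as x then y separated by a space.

√113 = [10; 1,1,1,2,2,1,1,1,20, …], period ℓ=9 (odd) → k=17
step 0: (10, 1)  from 10·(1,0) + (0,1)
step 1: (11, 1)  from 1·(10,1) + (1,0)
step 2: (21, 2)  from 1·(11,1) + (10,1)
…
step 5: (202, 19)  from 2·(85,8) + (32,3)
step 6: (287, 27)  from 1·(202,19) + (85,8)
step 7: (489, 46)  from 1·(287,27) + (202,19)
step 8: (776, 73)  from 1·(489,46) + (287,27)
step 9: (16009, 1506)  from 20·(776,73) + (489,46)
step 10: (16785, 1579)  from 1·(16009,1506) + (776,73)
step 11: (32794, 3085)  from 1·(16785,1579) + (16009,1506)
step 12: (49579, 4664)  from 1·(32794,3085) + (16785,1579)
step 13: (131952, 12413)  from 2·(49579,4664) + (32794,3085)
…
step 15: (445435, 41903)  from 1·(313483,29490) + (131952,12413)
step 16: (758918, 71393)  from 1·(445435,41903) + (313483,29490)
step 17: (1204353, 113296)  from 1·(758918,71393) + (445435,41903)
(x₁, y₁) = (1204353, 113296);  1204353² − 113·113296² = 1 ✓

1204353 113296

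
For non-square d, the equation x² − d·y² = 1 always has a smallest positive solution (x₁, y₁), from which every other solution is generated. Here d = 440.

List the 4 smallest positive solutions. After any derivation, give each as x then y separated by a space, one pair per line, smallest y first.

21 1
881 42
36981 1763
1552321 74004

[20; 1,40] for √440; ℓ=2 ⇒ convergent index 1
k=0  a_k=20  p_k/q_k = 20/1
k=1  a_k=1  p_k/q_k = 21/1
fundamental: x₁=21, y₁=1  (since 441 − 440·1 = 1)
n=2: (21,1)∘(21,1) = (21·21+440·1·1, 21·1+1·21) = (881,42)
n=3: (881,42)∘(21,1) = (21·881+440·1·42, 21·42+1·881) = (36981,1763)
n=4: (36981,1763)∘(21,1) = (21·36981+440·1·1763, 21·1763+1·36981) = (1552321,74004)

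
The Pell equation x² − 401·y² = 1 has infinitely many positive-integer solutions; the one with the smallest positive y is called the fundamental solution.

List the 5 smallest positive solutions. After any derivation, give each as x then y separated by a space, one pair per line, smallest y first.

801 40
1283201 64080
2055687201 102656120
3293209612801 164455040160
5275719744020001 263456871680200

√401 = [20; 40, …], period ℓ=1 (odd) → k=1
step 0: (20, 1)  from 20·(1,0) + (0,1)
step 1: (801, 40)  from 40·(20,1) + (1,0)
fundamental: x₁=801, y₁=40  (since 641601 − 401·1600 = 1)
(x_2, y_2) = (801·801 + 401·40·40, 801·40 + 40·801) = (1283201, 64080)
(x_3, y_3) = (801·1283201 + 401·40·64080, 801·64080 + 40·1283201) = (2055687201, 102656120)
(x_4, y_4) = (801·2055687201 + 401·40·102656120, 801·102656120 + 40·2055687201) = (3293209612801, 164455040160)
(x_5, y_5) = (801·3293209612801 + 401·40·164455040160, 801·164455040160 + 40·3293209612801) = (5275719744020001, 263456871680200)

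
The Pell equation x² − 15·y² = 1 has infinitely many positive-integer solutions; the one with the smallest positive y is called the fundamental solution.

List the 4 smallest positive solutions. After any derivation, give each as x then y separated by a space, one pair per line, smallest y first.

[3; 1,6] for √15; ℓ=2 ⇒ convergent index 1
k=0  a_k=3  p_k/q_k = 3/1
k=1  a_k=1  p_k/q_k = 4/1
(x₁, y₁) = (4, 1);  4² − 15·1² = 1 ✓
n=2: (4,1)∘(4,1) = (4·4+15·1·1, 4·1+1·4) = (31,8)
n=3: (31,8)∘(4,1) = (4·31+15·1·8, 4·8+1·31) = (244,63)
n=4: (244,63)∘(4,1) = (4·244+15·1·63, 4·63+1·244) = (1921,496)

4 1
31 8
244 63
1921 496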